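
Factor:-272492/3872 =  - 563/8 = - 2^(- 3 )*  563^1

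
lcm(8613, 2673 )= 77517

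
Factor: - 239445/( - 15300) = 2^ ( - 2 )*5^( - 1 )*313^1 = 313/20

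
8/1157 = 8/1157 = 0.01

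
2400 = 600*4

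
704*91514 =64425856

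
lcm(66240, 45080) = 3245760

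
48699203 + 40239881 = 88939084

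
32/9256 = 4/1157 = 0.00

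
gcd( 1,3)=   1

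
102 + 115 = 217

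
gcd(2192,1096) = 1096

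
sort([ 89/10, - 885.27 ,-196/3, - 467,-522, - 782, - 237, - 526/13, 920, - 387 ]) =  [ - 885.27,  -  782, - 522, - 467,  -  387, - 237, - 196/3, -526/13,89/10,920 ] 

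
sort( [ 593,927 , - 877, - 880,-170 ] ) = [  -  880, - 877, - 170, 593,927 ] 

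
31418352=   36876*852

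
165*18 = 2970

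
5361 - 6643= - 1282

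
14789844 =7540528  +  7249316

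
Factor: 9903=3^1*3301^1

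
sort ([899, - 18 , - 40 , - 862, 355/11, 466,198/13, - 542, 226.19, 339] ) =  [ - 862, - 542 , - 40,- 18 , 198/13,  355/11,  226.19, 339 , 466,899 ]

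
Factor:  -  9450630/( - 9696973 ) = 2^1*3^2*5^1*7^2*11^( - 1)*13^( -1 ) * 19^( - 1 ) * 43^( - 1)*83^(  -  1 )*2143^1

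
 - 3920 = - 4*980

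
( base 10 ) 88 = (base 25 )3d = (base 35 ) 2i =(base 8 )130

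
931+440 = 1371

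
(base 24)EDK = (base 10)8396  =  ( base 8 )20314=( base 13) 3a8b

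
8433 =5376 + 3057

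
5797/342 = 5797/342 = 16.95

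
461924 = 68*6793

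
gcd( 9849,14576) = 1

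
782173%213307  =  142252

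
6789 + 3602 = 10391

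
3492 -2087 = 1405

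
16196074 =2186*7409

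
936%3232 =936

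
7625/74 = 7625/74 = 103.04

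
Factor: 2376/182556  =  6/461 = 2^1*3^1*461^ ( -1)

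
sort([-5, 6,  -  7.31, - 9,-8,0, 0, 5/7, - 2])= [  -  9,-8,-7.31,-5,-2,0  ,  0, 5/7,6]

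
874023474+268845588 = 1142869062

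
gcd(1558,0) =1558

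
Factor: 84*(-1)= - 84 =-2^2*3^1*7^1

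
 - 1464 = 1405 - 2869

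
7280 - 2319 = 4961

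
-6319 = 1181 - 7500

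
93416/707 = 93416/707 = 132.13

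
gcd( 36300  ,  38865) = 15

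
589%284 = 21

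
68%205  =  68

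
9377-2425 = 6952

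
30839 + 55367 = 86206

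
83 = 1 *83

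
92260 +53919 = 146179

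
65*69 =4485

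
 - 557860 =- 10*55786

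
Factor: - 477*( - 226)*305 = 32879610  =  2^1*3^2*5^1*53^1*61^1 * 113^1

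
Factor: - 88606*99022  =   - 2^2*7^2*11^1*643^1 *6329^1=-  8773943332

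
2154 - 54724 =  - 52570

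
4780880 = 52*91940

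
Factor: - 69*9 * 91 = -3^3 * 7^1*13^1  *  23^1 = - 56511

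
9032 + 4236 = 13268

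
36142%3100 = 2042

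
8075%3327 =1421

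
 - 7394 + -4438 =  - 11832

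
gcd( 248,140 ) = 4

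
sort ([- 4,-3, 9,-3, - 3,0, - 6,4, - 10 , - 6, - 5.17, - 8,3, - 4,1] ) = [- 10,  -  8 , - 6,-6, - 5.17,-4,-4, -3, - 3, - 3,0,1, 3, 4 , 9]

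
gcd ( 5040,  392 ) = 56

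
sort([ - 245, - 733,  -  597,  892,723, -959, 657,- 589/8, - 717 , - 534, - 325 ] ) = [ - 959, - 733,-717, - 597, - 534, - 325, - 245,-589/8,657,723,892 ]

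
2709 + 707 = 3416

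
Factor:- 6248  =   - 2^3*11^1*71^1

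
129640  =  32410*4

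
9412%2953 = 553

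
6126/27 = 226+ 8/9 = 226.89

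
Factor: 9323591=31^1*300761^1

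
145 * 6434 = 932930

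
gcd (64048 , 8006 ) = 8006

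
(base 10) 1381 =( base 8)2545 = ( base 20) 391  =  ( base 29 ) 1ii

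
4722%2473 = 2249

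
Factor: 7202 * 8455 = 2^1*5^1*13^1*19^1 * 89^1*277^1=60892910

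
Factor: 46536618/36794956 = 23268309/18397478 = 2^( - 1)*3^1*11^( - 1)*61^( - 1)*241^1*13709^(-1)*32183^1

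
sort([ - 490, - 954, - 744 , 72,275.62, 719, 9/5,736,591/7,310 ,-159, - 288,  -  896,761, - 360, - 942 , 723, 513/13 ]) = [-954, - 942,-896, - 744 , - 490,- 360, - 288,  -  159,9/5,513/13,  72,591/7, 275.62,310,719,723, 736 , 761] 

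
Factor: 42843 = 3^1*14281^1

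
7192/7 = 7192/7 = 1027.43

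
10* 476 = 4760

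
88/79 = 88/79 = 1.11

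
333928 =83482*4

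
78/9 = 8 + 2/3 = 8.67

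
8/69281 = 8/69281 = 0.00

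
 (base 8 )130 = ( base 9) 107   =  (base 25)3D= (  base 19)4c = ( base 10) 88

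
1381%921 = 460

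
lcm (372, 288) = 8928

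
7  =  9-2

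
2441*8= 19528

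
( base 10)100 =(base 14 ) 72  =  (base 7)202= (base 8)144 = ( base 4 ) 1210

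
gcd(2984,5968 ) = 2984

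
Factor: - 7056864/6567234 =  - 2^4*3^1*107^1*229^1*1094539^ (-1 ) = -1176144/1094539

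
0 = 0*589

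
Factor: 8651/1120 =2^( - 5)*5^( -1)*7^( -1)*41^1*211^1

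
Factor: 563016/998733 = 2^3 * 17^( -1)*19583^( - 1 ) * 23459^1 = 187672/332911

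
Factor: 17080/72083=2^3*5^1*7^1*11^( - 1 )*61^1 * 6553^( - 1 ) 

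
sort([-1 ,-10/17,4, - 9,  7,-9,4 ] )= [ - 9, - 9,- 1, - 10/17,4,4, 7] 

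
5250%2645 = 2605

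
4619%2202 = 215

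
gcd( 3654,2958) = 174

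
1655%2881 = 1655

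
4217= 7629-3412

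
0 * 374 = 0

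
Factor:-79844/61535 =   -  2^2*5^ ( - 1) * 31^( - 1)*397^(-1)*19961^1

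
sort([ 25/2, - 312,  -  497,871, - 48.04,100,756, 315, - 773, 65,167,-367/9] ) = [- 773, - 497, - 312, - 48.04, - 367/9,25/2,65, 100, 167, 315,756, 871 ] 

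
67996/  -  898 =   -  33998/449  =  - 75.72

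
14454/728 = 19 + 311/364 = 19.85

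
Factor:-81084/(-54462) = 466/313 =2^1*233^1 * 313^(-1)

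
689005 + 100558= 789563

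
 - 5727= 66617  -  72344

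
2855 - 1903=952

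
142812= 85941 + 56871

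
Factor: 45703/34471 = 7^1*6529^1*34471^(- 1)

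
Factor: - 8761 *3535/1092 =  - 2^( - 2 )*3^( - 1) * 5^1*13^( - 1 )*101^1 * 8761^1 =- 4424305/156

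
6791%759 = 719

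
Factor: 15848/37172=3962/9293 = 2^1*7^1*283^1*9293^( - 1)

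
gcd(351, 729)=27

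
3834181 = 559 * 6859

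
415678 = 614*677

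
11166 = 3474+7692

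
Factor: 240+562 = 802 = 2^1 * 401^1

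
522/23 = 22 + 16/23  =  22.70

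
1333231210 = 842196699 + 491034511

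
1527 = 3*509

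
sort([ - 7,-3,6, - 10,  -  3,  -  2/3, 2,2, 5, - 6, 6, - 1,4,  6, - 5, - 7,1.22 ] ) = [ - 10, - 7, - 7, - 6 , - 5,-3, - 3, - 1 ,- 2/3 , 1.22, 2 , 2,  4, 5,6,6,6]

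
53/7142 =53/7142 =0.01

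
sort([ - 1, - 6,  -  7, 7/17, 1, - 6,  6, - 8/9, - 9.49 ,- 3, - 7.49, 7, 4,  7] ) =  [ - 9.49,-7.49,-7,- 6, - 6, - 3 , - 1, - 8/9, 7/17, 1, 4,  6 , 7,  7 ]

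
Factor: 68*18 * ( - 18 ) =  - 22032 = - 2^4*3^4*17^1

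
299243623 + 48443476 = 347687099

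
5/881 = 5/881 =0.01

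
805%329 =147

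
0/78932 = 0=0.00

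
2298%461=454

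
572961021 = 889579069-316618048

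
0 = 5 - 5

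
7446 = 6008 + 1438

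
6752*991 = 6691232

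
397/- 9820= - 397/9820 =- 0.04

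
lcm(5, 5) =5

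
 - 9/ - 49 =9/49 = 0.18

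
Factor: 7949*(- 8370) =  - 66533130 = -2^1*3^3*5^1*31^1*7949^1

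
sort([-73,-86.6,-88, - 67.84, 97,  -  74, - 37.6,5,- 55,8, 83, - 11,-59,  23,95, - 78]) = [-88, - 86.6, - 78,  -  74 , - 73,-67.84,-59, - 55,- 37.6,-11 , 5,8,23,83,95,97]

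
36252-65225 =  - 28973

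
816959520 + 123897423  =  940856943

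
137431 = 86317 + 51114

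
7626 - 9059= -1433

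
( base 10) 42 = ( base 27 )1F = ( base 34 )18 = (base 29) 1d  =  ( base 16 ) 2a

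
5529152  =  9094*608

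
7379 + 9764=17143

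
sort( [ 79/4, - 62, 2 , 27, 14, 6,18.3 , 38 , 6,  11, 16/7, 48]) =[-62, 2, 16/7, 6,6, 11,  14,18.3,79/4, 27,  38 , 48]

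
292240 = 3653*80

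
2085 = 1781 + 304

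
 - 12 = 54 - 66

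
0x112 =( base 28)9M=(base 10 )274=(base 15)134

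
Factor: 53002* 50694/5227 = 2^2*  3^1 * 7^1 * 17^1*71^1*5227^( - 1)*26501^1 = 2686883388/5227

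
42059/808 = 52+43/808  =  52.05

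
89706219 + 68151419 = 157857638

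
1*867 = 867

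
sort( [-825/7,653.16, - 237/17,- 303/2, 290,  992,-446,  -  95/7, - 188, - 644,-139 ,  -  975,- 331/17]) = [ - 975, - 644,-446, - 188,-303/2, - 139, -825/7, - 331/17,-237/17, - 95/7,  290,653.16,992 ]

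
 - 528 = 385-913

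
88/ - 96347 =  - 1 + 96259/96347 = - 0.00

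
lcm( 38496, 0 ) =0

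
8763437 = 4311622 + 4451815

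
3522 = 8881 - 5359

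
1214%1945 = 1214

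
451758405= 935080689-483322284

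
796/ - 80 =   -  10 + 1/20  =  - 9.95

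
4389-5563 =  - 1174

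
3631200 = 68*53400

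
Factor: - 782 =  -  2^1*17^1 * 23^1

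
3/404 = 3/404=   0.01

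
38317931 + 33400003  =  71717934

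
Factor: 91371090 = 2^1 * 3^1*5^1 * 17^1*97^1*1847^1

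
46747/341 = 46747/341 = 137.09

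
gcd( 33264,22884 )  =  12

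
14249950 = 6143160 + 8106790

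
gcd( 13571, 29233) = 41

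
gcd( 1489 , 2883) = 1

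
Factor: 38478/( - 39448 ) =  - 19239/19724  =  - 2^( - 2 )*3^1*11^2 * 53^1 * 4931^ ( - 1) 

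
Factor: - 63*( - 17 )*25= 3^2*5^2* 7^1*17^1 = 26775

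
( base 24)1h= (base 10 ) 41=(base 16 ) 29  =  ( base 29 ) 1c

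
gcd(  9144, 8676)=36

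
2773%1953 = 820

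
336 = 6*56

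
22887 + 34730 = 57617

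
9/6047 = 9/6047 = 0.00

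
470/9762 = 235/4881=0.05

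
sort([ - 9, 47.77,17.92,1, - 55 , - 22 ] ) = [ - 55, - 22, - 9,1, 17.92 , 47.77 ]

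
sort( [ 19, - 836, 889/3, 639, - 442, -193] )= [ - 836,  -  442, - 193,19,889/3,639]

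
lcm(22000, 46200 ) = 462000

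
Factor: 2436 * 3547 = 2^2*3^1*7^1*29^1*3547^1 = 8640492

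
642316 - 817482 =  - 175166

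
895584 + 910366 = 1805950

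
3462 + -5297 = -1835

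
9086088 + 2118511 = 11204599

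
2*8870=17740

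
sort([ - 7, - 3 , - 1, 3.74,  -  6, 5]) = [ - 7,  -  6 , - 3 ,-1 , 3.74  ,  5 ]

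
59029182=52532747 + 6496435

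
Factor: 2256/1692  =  4/3 = 2^2 *3^ (  -  1)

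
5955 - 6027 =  - 72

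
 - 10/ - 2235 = 2/447 = 0.00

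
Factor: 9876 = 2^2*3^1 * 823^1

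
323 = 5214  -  4891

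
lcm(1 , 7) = 7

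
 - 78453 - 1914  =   - 80367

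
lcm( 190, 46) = 4370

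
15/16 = 15/16 =0.94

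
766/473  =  766/473 = 1.62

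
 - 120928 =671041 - 791969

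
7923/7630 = 7923/7630 =1.04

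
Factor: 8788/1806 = 2^1*3^( - 1 ) * 7^( - 1)*13^3 * 43^ ( - 1) = 4394/903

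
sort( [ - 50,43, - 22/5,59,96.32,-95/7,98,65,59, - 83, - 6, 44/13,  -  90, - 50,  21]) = [- 90, - 83,- 50, - 50, - 95/7, - 6, - 22/5 , 44/13, 21, 43,59 , 59,65, 96.32, 98]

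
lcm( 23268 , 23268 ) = 23268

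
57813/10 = 57813/10  =  5781.30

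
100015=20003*5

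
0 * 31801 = 0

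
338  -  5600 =  -  5262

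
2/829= 2/829 =0.00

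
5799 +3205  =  9004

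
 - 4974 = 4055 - 9029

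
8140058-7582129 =557929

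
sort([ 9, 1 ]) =[ 1 , 9]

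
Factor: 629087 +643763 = 2^1 * 5^2*25457^1 = 1272850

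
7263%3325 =613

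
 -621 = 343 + - 964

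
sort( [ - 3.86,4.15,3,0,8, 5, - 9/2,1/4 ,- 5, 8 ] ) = [ - 5,-9/2, - 3.86,0,1/4,3, 4.15,5,8,8] 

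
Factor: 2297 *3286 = 7547942=2^1*31^1 * 53^1*2297^1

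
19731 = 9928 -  - 9803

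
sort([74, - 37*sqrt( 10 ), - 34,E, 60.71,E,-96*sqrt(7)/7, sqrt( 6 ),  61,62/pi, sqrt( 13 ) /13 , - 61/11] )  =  [ - 37*sqrt( 10), - 96*sqrt(7 )/7, - 34, - 61/11, sqrt(13 )/13,  sqrt (6 ),E, E,62/pi,  60.71, 61,  74]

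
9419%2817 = 968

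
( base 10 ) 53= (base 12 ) 45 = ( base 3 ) 1222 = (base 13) 41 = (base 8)65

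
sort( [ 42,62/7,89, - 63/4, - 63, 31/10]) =[-63,-63/4,  31/10,62/7,42, 89 ]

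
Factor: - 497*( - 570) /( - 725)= - 2^1*3^1*5^(-1)*7^1*19^1*29^( - 1)*71^1 =- 56658/145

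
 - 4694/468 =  - 2347/234 = - 10.03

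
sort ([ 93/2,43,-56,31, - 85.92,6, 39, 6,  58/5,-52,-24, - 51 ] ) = [ - 85.92,  -  56,-52, - 51, -24, 6, 6,58/5,  31, 39,  43,93/2]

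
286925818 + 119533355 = 406459173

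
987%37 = 25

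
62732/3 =20910 + 2/3 = 20910.67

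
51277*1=51277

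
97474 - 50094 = 47380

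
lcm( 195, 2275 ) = 6825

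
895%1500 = 895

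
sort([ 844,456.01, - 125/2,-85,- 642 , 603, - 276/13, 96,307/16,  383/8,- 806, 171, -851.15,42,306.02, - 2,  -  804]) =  [  -  851.15,  -  806,-804,-642, - 85, - 125/2, - 276/13, - 2,307/16,42,383/8,96,171,306.02, 456.01, 603 , 844 ] 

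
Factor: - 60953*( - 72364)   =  4410802892 = 2^2 * 79^1*229^1*60953^1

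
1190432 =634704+555728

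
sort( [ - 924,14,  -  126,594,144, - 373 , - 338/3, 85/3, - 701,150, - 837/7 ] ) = [ - 924,-701, - 373,  -  126, - 837/7, - 338/3,14, 85/3,144,150, 594 ]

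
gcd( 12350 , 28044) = 38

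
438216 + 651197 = 1089413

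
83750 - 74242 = 9508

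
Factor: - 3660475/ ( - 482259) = 3^( - 1)*5^2  *7^1*13^1* 1609^1*160753^( - 1) 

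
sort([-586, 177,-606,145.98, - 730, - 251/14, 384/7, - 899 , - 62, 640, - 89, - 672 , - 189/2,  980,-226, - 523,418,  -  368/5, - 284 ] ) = [ - 899, - 730, - 672,-606,-586, - 523, - 284 , - 226, - 189/2,-89  , - 368/5, - 62, - 251/14,384/7,145.98, 177,418 , 640,980]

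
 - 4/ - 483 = 4/483 = 0.01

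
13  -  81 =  - 68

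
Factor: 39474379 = 7^1*5639197^1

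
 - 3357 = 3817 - 7174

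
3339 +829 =4168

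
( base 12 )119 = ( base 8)245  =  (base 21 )7I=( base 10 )165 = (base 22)7B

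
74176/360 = 9272/45 =206.04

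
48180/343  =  48180/343 = 140.47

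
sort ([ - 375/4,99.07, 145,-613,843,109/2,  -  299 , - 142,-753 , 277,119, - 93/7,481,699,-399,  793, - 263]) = [ - 753, -613, - 399,- 299, - 263,-142,-375/4,-93/7,109/2, 99.07, 119,  145,277 , 481,699,793, 843 ]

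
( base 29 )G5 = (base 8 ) 725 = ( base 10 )469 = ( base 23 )K9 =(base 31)F4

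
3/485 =3/485 = 0.01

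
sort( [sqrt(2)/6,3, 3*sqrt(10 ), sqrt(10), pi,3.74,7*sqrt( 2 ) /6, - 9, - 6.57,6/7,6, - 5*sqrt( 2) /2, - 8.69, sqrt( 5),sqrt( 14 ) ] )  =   [ - 9, - 8.69, - 6.57, - 5*sqrt( 2 )/2,sqrt( 2 )/6,6/7, 7*sqrt( 2)/6,sqrt( 5), 3,pi,sqrt( 10),3.74,sqrt( 14 ),  6, 3 * sqrt( 10)] 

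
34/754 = 17/377 = 0.05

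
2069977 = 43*48139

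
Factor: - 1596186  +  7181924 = 5585738=2^1*197^1*14177^1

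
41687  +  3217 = 44904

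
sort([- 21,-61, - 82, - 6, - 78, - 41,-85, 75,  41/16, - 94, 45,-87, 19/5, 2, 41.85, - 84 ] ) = [  -  94,-87,-85,-84,-82,-78 , - 61, - 41, - 21, - 6,2, 41/16,  19/5,  41.85,45, 75] 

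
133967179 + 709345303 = 843312482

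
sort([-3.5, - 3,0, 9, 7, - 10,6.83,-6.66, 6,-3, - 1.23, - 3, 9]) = [ - 10,-6.66, - 3.5, - 3, - 3, - 3,  -  1.23,  0,6,6.83 , 7, 9, 9] 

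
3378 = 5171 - 1793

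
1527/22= 1527/22 = 69.41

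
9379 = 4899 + 4480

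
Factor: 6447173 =6447173^1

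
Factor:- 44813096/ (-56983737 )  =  2^3*3^(-1 ) * 19^2*37^( - 1)*59^1*263^1*513367^( - 1 )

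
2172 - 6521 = -4349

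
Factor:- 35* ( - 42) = 2^1*3^1 *5^1*7^2=1470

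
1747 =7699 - 5952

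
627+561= 1188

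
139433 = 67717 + 71716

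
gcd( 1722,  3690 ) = 246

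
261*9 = 2349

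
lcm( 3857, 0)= 0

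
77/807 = 77/807 = 0.10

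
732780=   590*1242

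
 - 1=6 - 7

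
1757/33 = 53 + 8/33 = 53.24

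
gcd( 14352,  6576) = 48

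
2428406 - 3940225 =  -1511819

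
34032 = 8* 4254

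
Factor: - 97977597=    - 3^1*2293^1*14243^1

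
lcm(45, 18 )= 90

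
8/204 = 2/51 = 0.04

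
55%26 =3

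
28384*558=15838272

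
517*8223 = 4251291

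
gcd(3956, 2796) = 4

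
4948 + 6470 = 11418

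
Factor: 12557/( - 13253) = -433^1*457^( - 1) = - 433/457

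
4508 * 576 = 2596608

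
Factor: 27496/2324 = 982/83 = 2^1*83^ (-1)*491^1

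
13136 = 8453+4683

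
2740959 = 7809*351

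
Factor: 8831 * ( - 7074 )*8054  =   - 503137358676 = - 2^2 * 3^3*131^1*4027^1 * 8831^1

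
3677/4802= 3677/4802 = 0.77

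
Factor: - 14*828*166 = - 1924272 = - 2^4*3^2  *7^1*23^1*83^1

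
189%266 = 189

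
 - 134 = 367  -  501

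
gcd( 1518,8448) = 66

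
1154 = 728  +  426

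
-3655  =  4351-8006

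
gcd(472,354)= 118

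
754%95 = 89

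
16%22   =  16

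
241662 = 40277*6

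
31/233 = 31/233 = 0.13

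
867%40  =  27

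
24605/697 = 24605/697=35.30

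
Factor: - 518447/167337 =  -3^( - 2 )*18593^(-1)*518447^1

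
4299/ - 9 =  - 1433/3 = - 477.67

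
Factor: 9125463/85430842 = 2^(-1 ) * 3^1*7^(  -  1 )*3041821^1 * 6102203^(  -  1 ) 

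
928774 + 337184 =1265958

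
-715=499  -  1214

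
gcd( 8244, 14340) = 12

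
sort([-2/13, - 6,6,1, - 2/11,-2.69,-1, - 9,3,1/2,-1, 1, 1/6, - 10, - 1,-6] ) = [  -  10,  -  9,-6, - 6, - 2.69, - 1,-1,- 1, -2/11,- 2/13,1/6, 1/2, 1,1, 3, 6]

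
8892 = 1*8892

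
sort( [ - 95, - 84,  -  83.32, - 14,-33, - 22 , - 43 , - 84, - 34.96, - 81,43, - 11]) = [-95 , - 84, - 84, - 83.32 , - 81, - 43, -34.96, - 33, - 22 , - 14, - 11,  43]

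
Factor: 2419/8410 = 2^( - 1)*5^ (  -  1)*29^(-2) * 41^1* 59^1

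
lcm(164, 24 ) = 984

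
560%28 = 0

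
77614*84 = 6519576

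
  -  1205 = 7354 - 8559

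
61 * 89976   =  5488536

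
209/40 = 209/40 = 5.22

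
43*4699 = 202057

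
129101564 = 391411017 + - 262309453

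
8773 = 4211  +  4562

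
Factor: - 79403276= - 2^2 * 29^1 *31^1*71^1*311^1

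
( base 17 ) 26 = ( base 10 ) 40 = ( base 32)18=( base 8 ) 50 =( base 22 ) 1i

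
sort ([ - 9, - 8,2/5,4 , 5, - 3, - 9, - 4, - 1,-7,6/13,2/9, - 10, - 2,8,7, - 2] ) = [ - 10, - 9, - 9,-8, - 7, - 4,  -  3, -2, - 2, - 1,2/9 , 2/5,6/13,4, 5,7,  8 ]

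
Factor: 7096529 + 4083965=2^1* 13^1*430019^1= 11180494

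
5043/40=126 + 3/40  =  126.08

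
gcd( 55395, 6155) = 6155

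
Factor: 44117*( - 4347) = - 191776599 = -3^3*7^1*23^1*157^1*  281^1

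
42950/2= 21475= 21475.00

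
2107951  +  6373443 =8481394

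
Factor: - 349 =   -  349^1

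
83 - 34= 49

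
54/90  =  3/5 = 0.60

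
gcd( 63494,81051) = 1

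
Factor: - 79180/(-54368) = 19795/13592 = 2^(  -  3)*5^1* 37^1 *107^1  *  1699^(- 1 )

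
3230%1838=1392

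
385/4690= 11/134 = 0.08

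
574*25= 14350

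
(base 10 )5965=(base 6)43341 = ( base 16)174D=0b1011101001101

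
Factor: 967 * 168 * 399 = 64819944 = 2^3 * 3^2 * 7^2*19^1*967^1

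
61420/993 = 61 + 847/993 =61.85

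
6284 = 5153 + 1131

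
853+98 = 951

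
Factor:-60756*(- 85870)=5217117720  =  2^3 * 3^1*5^1 * 31^1*61^1 * 83^1*277^1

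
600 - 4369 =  - 3769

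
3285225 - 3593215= - 307990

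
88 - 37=51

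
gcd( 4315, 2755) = 5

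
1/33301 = 1/33301=   0.00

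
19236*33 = 634788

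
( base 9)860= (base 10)702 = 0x2BE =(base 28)P2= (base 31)mk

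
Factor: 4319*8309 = 7^2 * 617^1 * 1187^1 = 35886571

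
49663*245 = 12167435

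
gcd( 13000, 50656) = 8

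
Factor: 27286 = 2^1 * 7^1*1949^1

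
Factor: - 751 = - 751^1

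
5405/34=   158 + 33/34 = 158.97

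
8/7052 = 2/1763 =0.00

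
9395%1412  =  923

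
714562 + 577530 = 1292092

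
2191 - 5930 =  - 3739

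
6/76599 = 2/25533 = 0.00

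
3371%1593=185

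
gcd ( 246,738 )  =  246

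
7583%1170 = 563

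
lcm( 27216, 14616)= 789264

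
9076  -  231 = 8845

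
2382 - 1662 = 720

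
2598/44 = 1299/22 = 59.05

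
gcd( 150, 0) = 150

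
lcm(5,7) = 35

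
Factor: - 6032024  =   -2^3*754003^1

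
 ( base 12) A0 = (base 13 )93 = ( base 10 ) 120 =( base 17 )71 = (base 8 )170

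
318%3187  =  318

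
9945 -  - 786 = 10731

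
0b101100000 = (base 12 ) 254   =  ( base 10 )352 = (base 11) 2a0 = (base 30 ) BM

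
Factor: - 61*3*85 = - 15555 = - 3^1*5^1* 17^1*61^1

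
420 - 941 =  - 521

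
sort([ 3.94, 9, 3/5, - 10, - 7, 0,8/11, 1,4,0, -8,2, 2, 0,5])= [ - 10, - 8, - 7, 0,0,0, 3/5, 8/11 , 1, 2,2, 3.94, 4, 5,9]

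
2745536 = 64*42899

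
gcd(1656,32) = 8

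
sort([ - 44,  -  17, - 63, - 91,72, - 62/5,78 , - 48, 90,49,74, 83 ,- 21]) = [ - 91, - 63, - 48, - 44, - 21, - 17 , - 62/5, 49, 72, 74,  78,83, 90 ]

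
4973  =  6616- 1643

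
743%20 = 3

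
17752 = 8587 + 9165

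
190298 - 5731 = 184567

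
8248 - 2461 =5787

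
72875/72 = 72875/72 = 1012.15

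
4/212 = 1/53 = 0.02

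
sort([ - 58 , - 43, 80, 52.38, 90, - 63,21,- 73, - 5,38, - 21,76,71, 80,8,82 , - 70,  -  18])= [-73, - 70, - 63, - 58,-43, - 21,  -  18, - 5,  8,21,38, 52.38,71,76,  80 , 80, 82, 90 ] 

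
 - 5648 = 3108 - 8756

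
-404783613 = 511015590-915799203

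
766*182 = 139412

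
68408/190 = 34204/95=360.04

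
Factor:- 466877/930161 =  - 23^1*53^1*67^ (-1) *383^1*13883^( - 1 ) 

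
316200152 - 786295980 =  - 470095828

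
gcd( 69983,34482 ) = 1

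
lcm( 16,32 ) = 32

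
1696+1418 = 3114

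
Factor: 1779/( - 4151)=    - 3/7 = - 3^1*7^( - 1 ) 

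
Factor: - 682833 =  - 3^1*227611^1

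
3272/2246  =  1636/1123 = 1.46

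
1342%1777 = 1342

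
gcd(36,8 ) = 4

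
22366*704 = 15745664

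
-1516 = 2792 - 4308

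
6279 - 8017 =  - 1738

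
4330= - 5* (-866) 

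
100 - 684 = -584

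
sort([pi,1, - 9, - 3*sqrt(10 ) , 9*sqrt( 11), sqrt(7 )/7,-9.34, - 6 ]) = [  -  3*sqrt(10),-9.34,  -  9,-6, sqrt(7)/7,1, pi,9*sqrt( 11) ]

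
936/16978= 36/653 = 0.06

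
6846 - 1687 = 5159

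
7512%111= 75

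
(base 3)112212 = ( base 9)485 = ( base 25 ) G1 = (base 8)621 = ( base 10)401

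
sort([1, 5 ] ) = [1,5]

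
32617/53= 32617/53 = 615.42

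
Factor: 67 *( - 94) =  - 2^1 * 47^1*67^1=   -6298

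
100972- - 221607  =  322579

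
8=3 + 5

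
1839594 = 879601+959993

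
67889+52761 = 120650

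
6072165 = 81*74965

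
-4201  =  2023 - 6224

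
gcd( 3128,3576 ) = 8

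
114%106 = 8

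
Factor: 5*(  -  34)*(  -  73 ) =2^1*5^1*17^1*73^1 = 12410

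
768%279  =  210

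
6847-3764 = 3083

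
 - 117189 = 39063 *( -3) 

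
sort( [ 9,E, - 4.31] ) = [ - 4.31, E,9 ] 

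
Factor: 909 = 3^2*101^1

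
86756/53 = 1636 + 48/53 = 1636.91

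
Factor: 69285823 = 191^1*362753^1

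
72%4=0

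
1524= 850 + 674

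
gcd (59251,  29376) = 1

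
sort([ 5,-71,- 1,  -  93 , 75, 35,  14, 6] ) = [ - 93,-71, - 1 , 5, 6 , 14, 35,75] 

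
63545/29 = 63545/29=2191.21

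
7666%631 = 94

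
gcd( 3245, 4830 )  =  5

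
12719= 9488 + 3231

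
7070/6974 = 3535/3487 = 1.01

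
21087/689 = 30 + 417/689 = 30.61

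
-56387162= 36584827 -92971989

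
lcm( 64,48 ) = 192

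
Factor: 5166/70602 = 3/41=   3^1*41^( - 1 )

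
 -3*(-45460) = 136380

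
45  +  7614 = 7659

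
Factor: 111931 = 173^1*647^1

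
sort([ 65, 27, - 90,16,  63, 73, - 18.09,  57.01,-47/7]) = [ - 90, - 18.09, - 47/7,  16, 27,57.01 , 63, 65,73 ] 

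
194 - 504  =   - 310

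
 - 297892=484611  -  782503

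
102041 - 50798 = 51243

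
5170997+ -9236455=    - 4065458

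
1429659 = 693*2063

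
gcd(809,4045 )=809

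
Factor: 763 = 7^1*109^1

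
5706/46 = 124 + 1/23= 124.04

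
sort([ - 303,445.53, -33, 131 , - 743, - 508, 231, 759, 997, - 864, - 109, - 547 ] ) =[ - 864, - 743,-547, - 508 , - 303,-109, - 33, 131,231, 445.53 , 759, 997 ] 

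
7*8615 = 60305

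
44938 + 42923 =87861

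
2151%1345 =806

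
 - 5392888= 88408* ( - 61 ) 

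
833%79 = 43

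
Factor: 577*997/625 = 5^(-4) * 577^1 * 997^1 = 575269/625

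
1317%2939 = 1317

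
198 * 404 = 79992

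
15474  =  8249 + 7225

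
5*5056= 25280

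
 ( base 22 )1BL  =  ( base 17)29G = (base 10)747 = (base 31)O3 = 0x2eb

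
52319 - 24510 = 27809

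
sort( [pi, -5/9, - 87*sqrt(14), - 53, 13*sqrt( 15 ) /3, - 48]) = [ - 87*sqrt( 14) , - 53, - 48, - 5/9,pi, 13*sqrt( 15 ) /3]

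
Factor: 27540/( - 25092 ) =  - 45/41 = - 3^2 * 5^1*41^( - 1)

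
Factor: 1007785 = 5^1*201557^1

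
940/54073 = 940/54073 = 0.02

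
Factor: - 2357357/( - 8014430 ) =2^( - 1)*5^( - 1 )*31^( - 1)*103^(-1) * 251^(  -  1 )*2357357^1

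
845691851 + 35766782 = 881458633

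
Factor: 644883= 3^1*103^1*2087^1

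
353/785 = 353/785  =  0.45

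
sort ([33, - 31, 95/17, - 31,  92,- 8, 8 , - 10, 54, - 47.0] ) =[ - 47.0,-31,  -  31,  -  10, - 8, 95/17, 8, 33, 54,92 ]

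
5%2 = 1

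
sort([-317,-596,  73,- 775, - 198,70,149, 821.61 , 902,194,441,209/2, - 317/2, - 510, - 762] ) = [ - 775, - 762, - 596,-510, - 317, - 198, - 317/2, 70, 73,209/2,  149,194,  441, 821.61, 902] 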